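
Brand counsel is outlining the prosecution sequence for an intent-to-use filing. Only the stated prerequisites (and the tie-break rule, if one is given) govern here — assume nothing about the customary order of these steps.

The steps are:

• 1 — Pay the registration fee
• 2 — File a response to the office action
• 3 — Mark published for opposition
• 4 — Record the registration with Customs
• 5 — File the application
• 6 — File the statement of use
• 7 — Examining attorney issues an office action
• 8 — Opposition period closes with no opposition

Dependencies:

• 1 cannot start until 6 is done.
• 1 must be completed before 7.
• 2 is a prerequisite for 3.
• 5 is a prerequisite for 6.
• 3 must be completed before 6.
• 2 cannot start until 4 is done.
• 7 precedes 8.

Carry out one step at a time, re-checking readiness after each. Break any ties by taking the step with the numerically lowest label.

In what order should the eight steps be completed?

4 → 2 → 3 → 5 → 6 → 1 → 7 → 8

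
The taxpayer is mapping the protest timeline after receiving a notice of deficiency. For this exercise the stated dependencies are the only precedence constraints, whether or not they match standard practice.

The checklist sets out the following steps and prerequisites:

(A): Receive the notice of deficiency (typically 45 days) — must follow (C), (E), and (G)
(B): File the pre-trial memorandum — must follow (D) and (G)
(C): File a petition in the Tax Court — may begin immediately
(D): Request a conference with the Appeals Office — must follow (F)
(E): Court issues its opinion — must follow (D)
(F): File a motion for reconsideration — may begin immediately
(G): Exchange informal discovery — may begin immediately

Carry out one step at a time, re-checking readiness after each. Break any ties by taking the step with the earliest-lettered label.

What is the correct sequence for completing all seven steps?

Nothing is required for (C), (F) and (G). (C) has the earlier label → (C) first.
(F) and (G) are both available; (F) has the earlier label → (F).
Now (D) and (G) have their prerequisites met. (D) has the earlier label, so (D) next.
Ready: (E) and (G). (E) has the earlier label → (E).
(G) is the only step now ready → (G).
(A) and (B) are both available; (A) has the earlier label → (A).
Next only (B) has its prerequisites met → (B).

(C) → (F) → (D) → (E) → (G) → (A) → (B)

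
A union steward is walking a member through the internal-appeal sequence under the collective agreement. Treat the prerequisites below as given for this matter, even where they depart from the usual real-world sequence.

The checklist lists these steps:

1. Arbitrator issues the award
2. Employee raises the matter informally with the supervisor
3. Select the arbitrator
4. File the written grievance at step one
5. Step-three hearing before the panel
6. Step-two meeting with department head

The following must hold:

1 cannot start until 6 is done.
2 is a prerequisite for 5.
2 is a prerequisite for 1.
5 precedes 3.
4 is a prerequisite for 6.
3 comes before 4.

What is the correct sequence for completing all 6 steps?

Only 2 has no prerequisites, so it is first.
5 is the only step now ready → 5.
3 is the only step now ready → 3.
That leaves 4 as the only ready step → 4.
Next only 6 has its prerequisites met → 6.
Next only 1 has its prerequisites met → 1.

2 → 5 → 3 → 4 → 6 → 1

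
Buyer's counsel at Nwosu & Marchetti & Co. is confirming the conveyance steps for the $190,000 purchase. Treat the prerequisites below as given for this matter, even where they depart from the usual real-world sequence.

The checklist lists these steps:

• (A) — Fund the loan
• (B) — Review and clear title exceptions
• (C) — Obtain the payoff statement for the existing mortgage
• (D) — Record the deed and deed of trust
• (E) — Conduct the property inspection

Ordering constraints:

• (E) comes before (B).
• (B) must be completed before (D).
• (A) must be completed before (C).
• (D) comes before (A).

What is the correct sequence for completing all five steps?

(E) has no prerequisites → (E) first.
Next only (B) has its prerequisites met → (B).
(D) is the only step now ready → (D).
(A) is the only step now ready → (A).
(C) needed (A), now all done → (C).

(E), (B), (D), (A), (C)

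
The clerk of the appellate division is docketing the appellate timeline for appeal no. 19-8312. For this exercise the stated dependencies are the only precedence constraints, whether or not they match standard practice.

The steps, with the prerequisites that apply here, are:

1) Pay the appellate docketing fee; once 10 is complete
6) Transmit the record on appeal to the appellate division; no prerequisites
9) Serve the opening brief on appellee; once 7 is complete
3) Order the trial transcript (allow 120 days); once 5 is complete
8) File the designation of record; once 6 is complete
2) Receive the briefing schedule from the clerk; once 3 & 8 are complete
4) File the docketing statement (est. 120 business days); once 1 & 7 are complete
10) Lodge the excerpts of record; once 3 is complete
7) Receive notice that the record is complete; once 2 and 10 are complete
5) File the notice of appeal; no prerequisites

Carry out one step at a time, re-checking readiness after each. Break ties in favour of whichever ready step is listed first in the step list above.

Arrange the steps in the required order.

6, 8, 5, 3, 2, 10, 1, 7, 9, 4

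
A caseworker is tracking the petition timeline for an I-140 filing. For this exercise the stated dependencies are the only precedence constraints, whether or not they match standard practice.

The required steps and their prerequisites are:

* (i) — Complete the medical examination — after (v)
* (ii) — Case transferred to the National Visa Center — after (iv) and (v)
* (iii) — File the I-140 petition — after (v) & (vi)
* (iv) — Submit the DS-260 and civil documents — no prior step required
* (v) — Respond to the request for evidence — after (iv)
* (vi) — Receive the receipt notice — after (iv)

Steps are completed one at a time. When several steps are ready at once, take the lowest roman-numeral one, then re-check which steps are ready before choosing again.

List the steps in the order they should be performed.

(iv) is the only step with nothing outstanding, so it goes first.
Now (v) and (vi) have their prerequisites met. (v) has the earlier label, so (v) next.
Ready: (i), (ii) and (vi). (i) has the earlier label → (i).
(ii) and (vi) are both available; (ii) has the earlier label → (ii).
Next only (vi) has its prerequisites met → (vi).
(iii) needed (v) and (vi), now all done → (iii).

(iv), (v), (i), (ii), (vi), (iii)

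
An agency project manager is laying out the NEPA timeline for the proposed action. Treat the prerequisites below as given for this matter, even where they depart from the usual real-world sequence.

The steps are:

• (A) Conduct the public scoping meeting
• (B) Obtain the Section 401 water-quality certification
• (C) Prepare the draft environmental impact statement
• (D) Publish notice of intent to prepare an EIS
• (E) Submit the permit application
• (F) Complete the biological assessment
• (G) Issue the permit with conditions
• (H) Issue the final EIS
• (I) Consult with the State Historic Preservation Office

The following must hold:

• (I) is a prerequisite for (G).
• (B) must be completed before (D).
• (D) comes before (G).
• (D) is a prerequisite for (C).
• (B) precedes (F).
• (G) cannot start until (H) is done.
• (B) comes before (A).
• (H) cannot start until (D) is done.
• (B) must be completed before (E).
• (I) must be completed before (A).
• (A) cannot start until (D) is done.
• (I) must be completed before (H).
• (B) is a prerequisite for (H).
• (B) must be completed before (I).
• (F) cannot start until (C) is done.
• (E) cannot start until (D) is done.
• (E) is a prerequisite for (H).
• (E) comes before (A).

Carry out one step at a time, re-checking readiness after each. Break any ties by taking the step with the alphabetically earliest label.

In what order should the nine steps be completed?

(B) is the only step with nothing outstanding, so it goes first.
Ready: (D) and (I). (D) has the earlier label → (D).
(C), (E) and (I) are all available; (C) has the earlier label → (C).
Now (E), (F) and (I) have their prerequisites met. (E) has the earlier label, so (E) next.
(F) and (I) are both available; (F) has the earlier label → (F).
(I) is the only step now ready → (I).
Ready: (A) and (H). (A) has the earlier label → (A).
(H) needed (B), (D), (E) and (I), now all done → (H).
(G) needed (D), (H) and (I), now all done → (G).

(B), (D), (C), (E), (F), (I), (A), (H), (G)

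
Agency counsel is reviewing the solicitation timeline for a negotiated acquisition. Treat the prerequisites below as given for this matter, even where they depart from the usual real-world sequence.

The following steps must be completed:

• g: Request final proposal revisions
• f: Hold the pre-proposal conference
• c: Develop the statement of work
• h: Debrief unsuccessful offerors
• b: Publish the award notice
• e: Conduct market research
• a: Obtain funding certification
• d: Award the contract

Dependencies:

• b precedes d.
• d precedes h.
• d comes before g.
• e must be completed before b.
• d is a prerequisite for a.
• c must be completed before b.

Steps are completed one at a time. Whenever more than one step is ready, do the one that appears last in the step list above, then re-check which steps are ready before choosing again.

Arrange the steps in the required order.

e, c and f have no prerequisites; e is listed later, so e is first.
Now c and f have their prerequisites met. c is listed later, so c next.
b and f are both available; b is listed later → b.
Ready: d and f. d is listed later → d.
a, h and g now also ready, so the ready set is {a, h, f, g}; a is listed later → a.
Now h, f and g have their prerequisites met. h is listed later, so h next.
Now f and g have their prerequisites met. f is listed later, so f next.
Next only g has its prerequisites met → g.

e, c, b, d, a, h, f, g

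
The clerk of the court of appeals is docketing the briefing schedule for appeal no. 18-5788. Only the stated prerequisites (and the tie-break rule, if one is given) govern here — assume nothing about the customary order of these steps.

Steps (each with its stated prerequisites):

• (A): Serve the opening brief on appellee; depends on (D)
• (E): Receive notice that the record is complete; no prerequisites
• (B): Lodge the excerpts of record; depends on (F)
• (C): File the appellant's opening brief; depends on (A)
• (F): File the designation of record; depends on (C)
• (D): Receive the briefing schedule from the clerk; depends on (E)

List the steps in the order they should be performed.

Only (E) has no prerequisites, so it is first.
(D) needed (E), now all done → (D).
(A) needed (D), now all done → (A).
(C) needed (A), now all done → (C).
That leaves (F) as the only ready step → (F).
That leaves (B) as the only ready step → (B).

(E) → (D) → (A) → (C) → (F) → (B)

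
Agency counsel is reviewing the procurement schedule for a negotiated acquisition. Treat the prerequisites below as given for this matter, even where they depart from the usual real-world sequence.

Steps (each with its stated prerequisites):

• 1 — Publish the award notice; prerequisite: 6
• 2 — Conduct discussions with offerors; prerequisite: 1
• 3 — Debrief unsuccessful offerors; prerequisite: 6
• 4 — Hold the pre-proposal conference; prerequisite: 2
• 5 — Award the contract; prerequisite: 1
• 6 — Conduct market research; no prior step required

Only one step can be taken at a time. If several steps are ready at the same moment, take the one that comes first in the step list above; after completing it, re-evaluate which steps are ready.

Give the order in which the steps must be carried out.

6, 1, 2, 3, 4, 5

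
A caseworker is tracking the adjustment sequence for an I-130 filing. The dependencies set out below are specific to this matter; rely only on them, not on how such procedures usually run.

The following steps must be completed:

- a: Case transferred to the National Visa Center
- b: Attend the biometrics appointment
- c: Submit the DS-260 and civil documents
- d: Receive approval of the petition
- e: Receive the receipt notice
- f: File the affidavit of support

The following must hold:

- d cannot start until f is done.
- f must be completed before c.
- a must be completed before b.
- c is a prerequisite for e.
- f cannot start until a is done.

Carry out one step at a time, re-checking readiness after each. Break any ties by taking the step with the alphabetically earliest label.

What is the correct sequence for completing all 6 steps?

a has no prerequisites → a first.
Ready: b and f. b has the earlier label → b.
f needed a, now all done → f.
Now c and d have their prerequisites met. c has the earlier label, so c next.
Now d and e have their prerequisites met. d has the earlier label, so d next.
Next only e has its prerequisites met → e.

a, b, f, c, d, e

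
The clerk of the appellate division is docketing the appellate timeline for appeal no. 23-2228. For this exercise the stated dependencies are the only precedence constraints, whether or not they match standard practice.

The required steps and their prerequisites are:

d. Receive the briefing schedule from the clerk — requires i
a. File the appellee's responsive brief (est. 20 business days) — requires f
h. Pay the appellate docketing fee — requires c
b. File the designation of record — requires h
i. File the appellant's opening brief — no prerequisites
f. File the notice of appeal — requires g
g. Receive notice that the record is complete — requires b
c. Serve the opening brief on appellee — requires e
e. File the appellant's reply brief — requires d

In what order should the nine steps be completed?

i → d → e → c → h → b → g → f → a

i is the only step with nothing outstanding, so it goes first.
That leaves d as the only ready step → d.
Next only e has its prerequisites met → e.
That leaves c as the only ready step → c.
h needed c, now all done → h.
b is the only step now ready → b.
That leaves g as the only ready step → g.
Next only f has its prerequisites met → f.
a needed f, now all done → a.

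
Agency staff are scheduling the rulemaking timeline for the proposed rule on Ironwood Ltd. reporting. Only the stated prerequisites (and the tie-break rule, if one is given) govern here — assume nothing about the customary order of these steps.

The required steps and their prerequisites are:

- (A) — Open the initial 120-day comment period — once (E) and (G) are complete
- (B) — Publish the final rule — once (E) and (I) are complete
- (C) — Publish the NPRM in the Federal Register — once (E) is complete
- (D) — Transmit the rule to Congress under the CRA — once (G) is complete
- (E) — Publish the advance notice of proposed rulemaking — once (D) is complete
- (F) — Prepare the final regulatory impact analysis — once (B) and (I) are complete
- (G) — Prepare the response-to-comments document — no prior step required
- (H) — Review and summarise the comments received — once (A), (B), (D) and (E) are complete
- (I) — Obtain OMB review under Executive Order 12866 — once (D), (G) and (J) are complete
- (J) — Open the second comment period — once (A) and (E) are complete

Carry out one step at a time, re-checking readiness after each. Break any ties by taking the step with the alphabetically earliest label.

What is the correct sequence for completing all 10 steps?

(G) is the only step with nothing outstanding, so it goes first.
Next only (D) has its prerequisites met → (D).
(E) is the only step now ready → (E).
Now (A) and (C) have their prerequisites met. (A) has the earlier label, so (A) next.
(C) and (J) are both available; (C) has the earlier label → (C).
(J) needed (A) and (E), now all done → (J).
(I) needed (D), (G) and (J), now all done → (I).
(B) is the only step now ready → (B).
Ready: (F) and (H). (F) has the earlier label → (F).
Next only (H) has its prerequisites met → (H).

(G) (D) (E) (A) (C) (J) (I) (B) (F) (H)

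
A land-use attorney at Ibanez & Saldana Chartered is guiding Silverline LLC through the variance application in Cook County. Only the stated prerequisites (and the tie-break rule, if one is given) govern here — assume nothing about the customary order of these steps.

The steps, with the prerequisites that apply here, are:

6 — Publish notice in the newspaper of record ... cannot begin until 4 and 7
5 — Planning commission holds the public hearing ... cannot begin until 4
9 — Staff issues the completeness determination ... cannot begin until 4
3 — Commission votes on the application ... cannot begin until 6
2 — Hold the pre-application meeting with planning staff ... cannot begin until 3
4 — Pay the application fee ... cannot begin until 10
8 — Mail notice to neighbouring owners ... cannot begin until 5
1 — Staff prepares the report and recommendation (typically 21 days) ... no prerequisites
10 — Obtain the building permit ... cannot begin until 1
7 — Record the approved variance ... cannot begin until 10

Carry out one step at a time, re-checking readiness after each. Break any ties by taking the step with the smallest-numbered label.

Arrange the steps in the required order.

1, 10, 4, 5, 7, 6, 3, 2, 8, 9

1 is the only step with nothing outstanding, so it goes first.
Next only 10 has its prerequisites met → 10.
Ready: 4 and 7. 4 has the earlier label → 4.
5 and 9 now also ready, so the ready set is {5, 7, 9}; 5 has the earlier label → 5.
Ready: 7, 8 and 9. 7 has the earlier label → 7.
6 now also ready, so the ready set is {6, 8, 9}; 6 has the earlier label → 6.
3 now also ready, so the ready set is {3, 8, 9}; 3 has the earlier label → 3.
2 now also ready, so the ready set is {2, 8, 9}; 2 has the earlier label → 2.
8 and 9 are both available; 8 has the earlier label → 8.
9 needed 4, now all done → 9.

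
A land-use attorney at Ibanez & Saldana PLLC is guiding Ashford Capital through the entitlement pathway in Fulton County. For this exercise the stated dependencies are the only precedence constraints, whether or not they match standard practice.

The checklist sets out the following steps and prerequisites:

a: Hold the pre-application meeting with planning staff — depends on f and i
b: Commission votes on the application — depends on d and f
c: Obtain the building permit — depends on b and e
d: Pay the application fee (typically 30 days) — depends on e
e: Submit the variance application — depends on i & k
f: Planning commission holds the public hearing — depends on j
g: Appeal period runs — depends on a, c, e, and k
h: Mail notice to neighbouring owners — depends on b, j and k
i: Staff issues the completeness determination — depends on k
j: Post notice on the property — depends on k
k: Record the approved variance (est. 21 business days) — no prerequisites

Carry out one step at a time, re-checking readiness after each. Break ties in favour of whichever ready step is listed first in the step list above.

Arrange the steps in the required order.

k → i → e → d → j → f → a → b → c → g → h

k is the only step with nothing outstanding, so it goes first.
Ready: i and j. i is listed earlier → i.
Now e and j have their prerequisites met. e is listed earlier, so e next.
d now also ready, so the ready set is {d, j}; d is listed earlier → d.
j is the only step now ready → j.
f needed j, now all done → f.
Now a and b have their prerequisites met. a is listed earlier, so a next.
b needed d and f, now all done → b.
c and h are both available; c is listed earlier → c.
Now g and h have their prerequisites met. g is listed earlier, so g next.
Next only h has its prerequisites met → h.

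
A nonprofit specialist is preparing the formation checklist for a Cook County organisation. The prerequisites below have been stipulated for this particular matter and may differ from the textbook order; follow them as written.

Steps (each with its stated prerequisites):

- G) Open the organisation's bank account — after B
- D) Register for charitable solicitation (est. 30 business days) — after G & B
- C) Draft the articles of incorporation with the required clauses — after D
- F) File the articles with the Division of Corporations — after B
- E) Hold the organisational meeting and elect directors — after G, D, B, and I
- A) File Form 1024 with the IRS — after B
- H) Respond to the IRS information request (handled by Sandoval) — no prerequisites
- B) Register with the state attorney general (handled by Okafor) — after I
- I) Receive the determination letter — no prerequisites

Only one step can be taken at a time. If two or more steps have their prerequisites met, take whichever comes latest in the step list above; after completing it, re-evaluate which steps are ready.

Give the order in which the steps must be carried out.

I and H have no prerequisites; I is listed later, so I is first.
B and H are both available; B is listed later → B.
H, A, F and G are all available; H is listed later → H.
Ready: A, F and G. A is listed later → A.
Ready: F and G. F is listed later → F.
G needed B, now all done → G.
D needed B and G, now all done → D.
Ready: E and C. E is listed later → E.
That leaves C as the only ready step → C.

I, B, H, A, F, G, D, E, C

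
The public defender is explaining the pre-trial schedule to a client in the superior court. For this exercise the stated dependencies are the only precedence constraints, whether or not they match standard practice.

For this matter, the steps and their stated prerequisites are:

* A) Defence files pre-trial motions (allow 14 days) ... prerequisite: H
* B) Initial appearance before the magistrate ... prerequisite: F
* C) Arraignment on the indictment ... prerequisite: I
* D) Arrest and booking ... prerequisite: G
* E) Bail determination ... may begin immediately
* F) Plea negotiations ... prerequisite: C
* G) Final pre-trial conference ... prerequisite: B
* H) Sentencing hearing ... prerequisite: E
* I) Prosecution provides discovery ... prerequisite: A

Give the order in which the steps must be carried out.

E has no prerequisites → E first.
H needed E, now all done → H.
A is the only step now ready → A.
That leaves I as the only ready step → I.
C needed I, now all done → C.
That leaves F as the only ready step → F.
B is the only step now ready → B.
G is the only step now ready → G.
D needed G, now all done → D.

E H A I C F B G D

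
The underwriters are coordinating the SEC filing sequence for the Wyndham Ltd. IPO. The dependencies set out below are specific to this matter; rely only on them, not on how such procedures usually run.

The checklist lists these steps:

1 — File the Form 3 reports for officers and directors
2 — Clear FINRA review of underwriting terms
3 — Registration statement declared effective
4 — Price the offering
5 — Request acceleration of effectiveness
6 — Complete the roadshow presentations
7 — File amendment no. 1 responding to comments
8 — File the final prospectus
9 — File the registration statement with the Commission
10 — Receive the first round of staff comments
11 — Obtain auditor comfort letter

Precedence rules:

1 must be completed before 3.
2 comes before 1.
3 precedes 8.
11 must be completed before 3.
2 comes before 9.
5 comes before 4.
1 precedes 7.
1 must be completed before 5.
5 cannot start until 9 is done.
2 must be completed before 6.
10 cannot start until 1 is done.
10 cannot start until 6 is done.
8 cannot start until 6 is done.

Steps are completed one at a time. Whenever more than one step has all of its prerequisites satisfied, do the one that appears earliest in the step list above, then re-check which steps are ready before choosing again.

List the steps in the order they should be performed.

Nothing is required for 2 and 11. 2 is listed earlier → 2 first.
1, 6 and 9 now also ready, so the ready set is {1, 6, 9, 11}; 1 is listed earlier → 1.
6, 7, 9 and 11 are all available; 6 is listed earlier → 6.
7, 9, 10 and 11 are all available; 7 is listed earlier → 7.
Ready: 9, 10 and 11. 9 is listed earlier → 9.
Now 5, 10 and 11 have their prerequisites met. 5 is listed earlier, so 5 next.
4 now also ready, so the ready set is {4, 10, 11}; 4 is listed earlier → 4.
Ready: 10 and 11. 10 is listed earlier → 10.
That leaves 11 as the only ready step → 11.
Next only 3 has its prerequisites met → 3.
Next only 8 has its prerequisites met → 8.

2 → 1 → 6 → 7 → 9 → 5 → 4 → 10 → 11 → 3 → 8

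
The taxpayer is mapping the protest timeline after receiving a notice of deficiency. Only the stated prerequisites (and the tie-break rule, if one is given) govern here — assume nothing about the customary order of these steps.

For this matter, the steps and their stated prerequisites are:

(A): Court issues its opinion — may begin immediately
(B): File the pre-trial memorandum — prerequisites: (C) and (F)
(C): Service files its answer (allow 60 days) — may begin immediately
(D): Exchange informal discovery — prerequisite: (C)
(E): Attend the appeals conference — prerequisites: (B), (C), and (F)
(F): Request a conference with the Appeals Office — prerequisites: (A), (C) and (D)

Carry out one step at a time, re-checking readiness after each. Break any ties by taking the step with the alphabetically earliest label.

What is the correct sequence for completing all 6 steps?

(A) → (C) → (D) → (F) → (B) → (E)

(A) and (C) have no prerequisites; (A) has the earlier label, so (A) is first.
(C) is the only step now ready → (C).
(D) needed (C), now all done → (D).
(F) needed (A), (C) and (D), now all done → (F).
That leaves (B) as the only ready step → (B).
That leaves (E) as the only ready step → (E).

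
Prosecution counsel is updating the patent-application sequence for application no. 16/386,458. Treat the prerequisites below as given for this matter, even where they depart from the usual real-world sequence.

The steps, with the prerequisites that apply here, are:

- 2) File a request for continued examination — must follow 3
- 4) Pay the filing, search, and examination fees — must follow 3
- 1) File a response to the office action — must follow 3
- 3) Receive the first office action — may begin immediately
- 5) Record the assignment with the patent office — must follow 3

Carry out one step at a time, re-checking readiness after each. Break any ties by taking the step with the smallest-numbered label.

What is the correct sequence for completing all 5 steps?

3 → 1 → 2 → 4 → 5

3 has no prerequisites → 3 first.
Ready: 1, 2, 4 and 5. 1 has the earlier label → 1.
Now 2, 4 and 5 have their prerequisites met. 2 has the earlier label, so 2 next.
4 and 5 are both available; 4 has the earlier label → 4.
5 is the only step now ready → 5.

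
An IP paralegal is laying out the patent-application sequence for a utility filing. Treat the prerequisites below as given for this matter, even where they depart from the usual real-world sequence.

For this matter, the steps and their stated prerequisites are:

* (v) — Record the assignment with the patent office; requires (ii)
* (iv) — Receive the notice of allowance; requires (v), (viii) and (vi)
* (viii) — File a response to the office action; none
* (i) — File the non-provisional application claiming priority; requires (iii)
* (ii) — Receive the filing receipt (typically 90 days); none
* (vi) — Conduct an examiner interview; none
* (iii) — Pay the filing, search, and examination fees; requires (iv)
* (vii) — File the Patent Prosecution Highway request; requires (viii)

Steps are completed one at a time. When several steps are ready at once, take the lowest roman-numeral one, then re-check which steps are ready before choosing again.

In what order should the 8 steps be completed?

(ii), (vi) and (viii) have no prerequisites; (ii) has the earlier label, so (ii) is first.
(v), (vi) and (viii) are all available; (v) has the earlier label → (v).
(vi) and (viii) are both available; (vi) has the earlier label → (vi).
That leaves (viii) as the only ready step → (viii).
Now (iv) and (vii) have their prerequisites met. (iv) has the earlier label, so (iv) next.
(iii) now also ready, so the ready set is {(iii), (vii)}; (iii) has the earlier label → (iii).
Ready: (i) and (vii). (i) has the earlier label → (i).
That leaves (vii) as the only ready step → (vii).

(ii) → (v) → (vi) → (viii) → (iv) → (iii) → (i) → (vii)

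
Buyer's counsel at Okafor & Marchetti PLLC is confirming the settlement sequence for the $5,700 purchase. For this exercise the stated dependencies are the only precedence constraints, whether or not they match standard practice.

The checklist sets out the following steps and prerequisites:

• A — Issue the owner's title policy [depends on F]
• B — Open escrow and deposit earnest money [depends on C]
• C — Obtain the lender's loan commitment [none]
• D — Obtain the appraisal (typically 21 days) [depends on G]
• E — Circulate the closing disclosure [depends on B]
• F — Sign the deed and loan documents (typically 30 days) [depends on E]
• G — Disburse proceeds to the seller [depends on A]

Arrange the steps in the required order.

C, B, E, F, A, G, D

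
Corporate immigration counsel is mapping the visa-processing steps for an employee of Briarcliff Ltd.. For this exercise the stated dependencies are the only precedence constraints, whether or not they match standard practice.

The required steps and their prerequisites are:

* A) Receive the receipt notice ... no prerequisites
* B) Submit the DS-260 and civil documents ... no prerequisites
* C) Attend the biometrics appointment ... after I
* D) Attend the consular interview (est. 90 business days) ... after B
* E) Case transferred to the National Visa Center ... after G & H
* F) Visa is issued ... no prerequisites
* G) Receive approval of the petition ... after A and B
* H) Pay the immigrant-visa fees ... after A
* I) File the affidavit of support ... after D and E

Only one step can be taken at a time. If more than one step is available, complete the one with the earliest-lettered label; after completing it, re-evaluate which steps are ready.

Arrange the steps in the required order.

A, B and F have no prerequisites; A has the earlier label, so A is first.
Now B, F and H have their prerequisites met. B has the earlier label, so B next.
Ready: D, F, G and H. D has the earlier label → D.
Now F, G and H have their prerequisites met. F has the earlier label, so F next.
Ready: G and H. G has the earlier label → G.
H is the only step now ready → H.
E is the only step now ready → E.
Next only I has its prerequisites met → I.
C needed I, now all done → C.

A, B, D, F, G, H, E, I, C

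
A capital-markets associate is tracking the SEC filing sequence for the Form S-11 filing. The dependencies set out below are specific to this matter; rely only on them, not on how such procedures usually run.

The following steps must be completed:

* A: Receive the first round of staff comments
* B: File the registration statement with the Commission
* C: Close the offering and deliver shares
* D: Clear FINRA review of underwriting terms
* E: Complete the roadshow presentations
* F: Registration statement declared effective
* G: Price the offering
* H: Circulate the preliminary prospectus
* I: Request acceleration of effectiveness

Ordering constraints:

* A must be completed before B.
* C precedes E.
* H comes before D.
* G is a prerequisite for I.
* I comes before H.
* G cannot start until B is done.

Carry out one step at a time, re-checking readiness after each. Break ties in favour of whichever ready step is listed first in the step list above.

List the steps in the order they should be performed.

Nothing is required for A, C and F. A is listed earlier → A first.
Ready: B, C and F. B is listed earlier → B.
G now also ready, so the ready set is {C, F, G}; C is listed earlier → C.
Ready: E, F and G. E is listed earlier → E.
Now F and G have their prerequisites met. F is listed earlier, so F next.
G needed B, now all done → G.
That leaves I as the only ready step → I.
H is the only step now ready → H.
That leaves D as the only ready step → D.

A → B → C → E → F → G → I → H → D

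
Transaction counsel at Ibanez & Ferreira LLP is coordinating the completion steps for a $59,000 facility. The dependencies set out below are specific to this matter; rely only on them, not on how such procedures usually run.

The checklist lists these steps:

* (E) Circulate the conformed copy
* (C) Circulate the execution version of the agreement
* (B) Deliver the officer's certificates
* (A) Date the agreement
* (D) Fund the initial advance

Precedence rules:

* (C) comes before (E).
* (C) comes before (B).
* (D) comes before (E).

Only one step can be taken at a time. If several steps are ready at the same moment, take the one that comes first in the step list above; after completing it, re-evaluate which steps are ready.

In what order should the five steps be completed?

(C) (B) (A) (D) (E)

(C), (A) and (D) have no prerequisites; (C) is listed earlier, so (C) is first.
(B), (A) and (D) are all available; (B) is listed earlier → (B).
Now (A) and (D) have their prerequisites met. (A) is listed earlier, so (A) next.
Next only (D) has its prerequisites met → (D).
(E) needed (C) and (D), now all done → (E).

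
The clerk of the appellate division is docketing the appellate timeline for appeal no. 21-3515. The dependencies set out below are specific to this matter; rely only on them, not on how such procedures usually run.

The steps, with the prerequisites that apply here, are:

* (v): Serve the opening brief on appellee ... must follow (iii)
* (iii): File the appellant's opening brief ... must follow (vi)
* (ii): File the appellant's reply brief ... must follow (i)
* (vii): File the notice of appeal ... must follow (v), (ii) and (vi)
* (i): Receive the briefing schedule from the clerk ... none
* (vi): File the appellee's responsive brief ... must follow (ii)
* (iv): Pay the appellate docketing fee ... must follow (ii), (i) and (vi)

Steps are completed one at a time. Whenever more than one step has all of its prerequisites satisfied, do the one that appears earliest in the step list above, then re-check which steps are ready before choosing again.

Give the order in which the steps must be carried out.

(i) (ii) (vi) (iii) (v) (vii) (iv)

(i) is the only step with nothing outstanding, so it goes first.
(ii) is the only step now ready → (ii).
(vi) needed (ii), now all done → (vi).
Now (iii) and (iv) have their prerequisites met. (iii) is listed earlier, so (iii) next.
(v) now also ready, so the ready set is {(v), (iv)}; (v) is listed earlier → (v).
(vii) now also ready, so the ready set is {(vii), (iv)}; (vii) is listed earlier → (vii).
(iv) needed (ii), (i) and (vi), now all done → (iv).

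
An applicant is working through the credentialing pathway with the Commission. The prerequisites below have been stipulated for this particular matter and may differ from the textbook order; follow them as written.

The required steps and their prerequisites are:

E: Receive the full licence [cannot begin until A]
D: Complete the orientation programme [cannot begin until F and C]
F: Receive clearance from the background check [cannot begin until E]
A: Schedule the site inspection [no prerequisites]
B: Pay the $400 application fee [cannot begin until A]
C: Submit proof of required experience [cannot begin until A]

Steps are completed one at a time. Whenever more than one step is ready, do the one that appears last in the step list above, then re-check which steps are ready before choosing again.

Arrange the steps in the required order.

A, C, B, E, F, D

A has no prerequisites → A first.
Now C, B and E have their prerequisites met. C is listed later, so C next.
B and E are both available; B is listed later → B.
Next only E has its prerequisites met → E.
F is the only step now ready → F.
D needed C and F, now all done → D.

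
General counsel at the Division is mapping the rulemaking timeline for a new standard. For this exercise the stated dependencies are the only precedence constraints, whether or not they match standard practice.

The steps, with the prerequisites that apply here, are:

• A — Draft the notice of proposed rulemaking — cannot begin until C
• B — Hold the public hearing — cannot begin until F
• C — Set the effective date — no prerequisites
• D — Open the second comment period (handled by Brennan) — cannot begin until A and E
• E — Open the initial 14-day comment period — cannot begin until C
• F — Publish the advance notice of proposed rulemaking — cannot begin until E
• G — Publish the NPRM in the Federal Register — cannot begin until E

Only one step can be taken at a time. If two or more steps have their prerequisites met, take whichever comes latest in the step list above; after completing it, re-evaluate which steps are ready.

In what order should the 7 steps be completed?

C E G F B A D

C is the only step with nothing outstanding, so it goes first.
Ready: E and A. E is listed later → E.
G and F now also ready, so the ready set is {G, F, A}; G is listed later → G.
F and A are both available; F is listed later → F.
B now also ready, so the ready set is {B, A}; B is listed later → B.
A needed C, now all done → A.
That leaves D as the only ready step → D.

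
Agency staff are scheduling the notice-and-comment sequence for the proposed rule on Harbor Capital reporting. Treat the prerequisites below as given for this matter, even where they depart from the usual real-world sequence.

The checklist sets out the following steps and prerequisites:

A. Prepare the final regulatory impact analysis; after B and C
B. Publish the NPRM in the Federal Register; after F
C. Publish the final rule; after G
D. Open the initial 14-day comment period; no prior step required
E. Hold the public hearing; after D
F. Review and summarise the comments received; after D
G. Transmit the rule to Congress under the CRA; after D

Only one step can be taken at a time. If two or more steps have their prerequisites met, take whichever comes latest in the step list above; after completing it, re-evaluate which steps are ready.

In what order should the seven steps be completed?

D → G → F → E → C → B → A

Only D has no prerequisites, so it is first.
Now G, F and E have their prerequisites met. G is listed later, so G next.
Now F, E and C have their prerequisites met. F is listed later, so F next.
Now E, C and B have their prerequisites met. E is listed later, so E next.
Now C and B have their prerequisites met. C is listed later, so C next.
That leaves B as the only ready step → B.
A needed C and B, now all done → A.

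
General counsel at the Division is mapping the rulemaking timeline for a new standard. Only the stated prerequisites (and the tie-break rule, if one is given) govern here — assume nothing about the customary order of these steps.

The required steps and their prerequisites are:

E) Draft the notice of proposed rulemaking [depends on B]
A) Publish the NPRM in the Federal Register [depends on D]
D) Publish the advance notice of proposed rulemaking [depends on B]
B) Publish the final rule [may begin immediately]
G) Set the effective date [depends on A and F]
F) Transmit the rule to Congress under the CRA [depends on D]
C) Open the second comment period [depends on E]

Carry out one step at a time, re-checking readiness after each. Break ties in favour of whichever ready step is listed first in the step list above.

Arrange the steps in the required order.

B is the only step with nothing outstanding, so it goes first.
Now E and D have their prerequisites met. E is listed earlier, so E next.
C now also ready, so the ready set is {D, C}; D is listed earlier → D.
Now A, F and C have their prerequisites met. A is listed earlier, so A next.
Now F and C have their prerequisites met. F is listed earlier, so F next.
G now also ready, so the ready set is {G, C}; G is listed earlier → G.
Next only C has its prerequisites met → C.

B, E, D, A, F, G, C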